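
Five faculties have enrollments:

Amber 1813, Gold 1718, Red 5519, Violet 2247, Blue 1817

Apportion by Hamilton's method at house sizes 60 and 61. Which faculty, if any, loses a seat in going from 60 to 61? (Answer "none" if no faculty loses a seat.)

At 60 seats: Amber 8, Gold 8, Red 25, Violet 10, Blue 9.
At 61 seats: Amber 8, Gold 8, Red 26, Violet 11, Blue 8.
Blue drops from 9 to 8.

Blue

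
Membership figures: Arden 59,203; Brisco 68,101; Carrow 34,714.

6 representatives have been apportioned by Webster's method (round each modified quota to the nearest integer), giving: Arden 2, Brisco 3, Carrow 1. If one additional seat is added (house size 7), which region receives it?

Priority for the next seat is population ÷ (current seats + 0.5).
Priorities: Arden 23681.200, Brisco 19457.429, Carrow 23142.667.
Highest priority: Arden.

Arden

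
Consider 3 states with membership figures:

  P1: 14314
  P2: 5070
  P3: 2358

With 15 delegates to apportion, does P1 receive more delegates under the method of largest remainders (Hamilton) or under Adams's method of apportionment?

Hamilton

Hamilton: P1 10, P2 3, P3 2.
Adams: P1 9, P2 4, P3 2.
P1 gets 10 under Hamilton and 9 under Adams.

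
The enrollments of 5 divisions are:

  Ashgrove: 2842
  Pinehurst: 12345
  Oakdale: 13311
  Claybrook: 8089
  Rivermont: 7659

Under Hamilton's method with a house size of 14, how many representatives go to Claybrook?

3

The standard divisor is 44246/14 ≈ 3160.429.
Standard quotas: Ashgrove 0.8992, Pinehurst 3.9061, Oakdale 4.2118, Claybrook 2.5595, Rivermont 2.4234.
Lower quotas: Ashgrove 0, Pinehurst 3, Oakdale 4, Claybrook 2, Rivermont 2 (sum 11, leaving 3 seats).
Remainders in descending order: Pinehurst 0.9061, Ashgrove 0.8992, Claybrook 0.5595, Rivermont 0.4234, Oakdale 0.2118.
The surplus seats go to Pinehurst, Ashgrove, Claybrook.
Claybrook receives 3.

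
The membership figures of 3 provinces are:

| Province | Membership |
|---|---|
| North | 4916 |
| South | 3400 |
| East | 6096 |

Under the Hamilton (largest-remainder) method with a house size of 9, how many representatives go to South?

The standard divisor is 14412/9 ≈ 1601.333.
Standard quotas: North 3.0699, South 2.1232, East 3.8068.
Lower quotas: North 3, South 2, East 3 (sum 8, leaving 1 seat).
Remainders in descending order: East 0.8068, South 0.1232, North 0.0699.
Largest remainder: East receives the extra seat.
South receives 2.

2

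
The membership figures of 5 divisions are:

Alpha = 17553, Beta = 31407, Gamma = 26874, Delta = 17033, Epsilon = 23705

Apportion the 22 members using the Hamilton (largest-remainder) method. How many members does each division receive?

Alpha 3, Beta 6, Gamma 5, Delta 3, Epsilon 5

Standard divisor: 116572 ÷ 22 ≈ 5298.727.
Standard quotas: Alpha 3.3127, Beta 5.9273, Gamma 5.0718, Delta 3.2145, Epsilon 4.4737.
Lower quotas: Alpha 3, Beta 5, Gamma 5, Delta 3, Epsilon 4 (sum 20, leaving 2 seats).
Remainders in descending order: Beta 0.9273, Epsilon 0.4737, Alpha 0.3127, Delta 0.2145, Gamma 0.0718.
Largest remainders: Beta, Epsilon receive the extra seats.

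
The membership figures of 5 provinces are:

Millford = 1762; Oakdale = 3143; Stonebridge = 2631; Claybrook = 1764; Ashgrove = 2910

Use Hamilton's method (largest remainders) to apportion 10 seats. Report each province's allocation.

Millford=1, Oakdale=3, Stonebridge=2, Claybrook=2, Ashgrove=2

Standard divisor: 12210 ÷ 10 = 1221.
Standard quotas: Millford 1.443, Oakdale 2.574, Stonebridge 2.155, Claybrook 1.445, Ashgrove 2.383.
Lower quotas: Millford 1, Oakdale 2, Stonebridge 2, Claybrook 1, Ashgrove 2 (sum 8, leaving 2 seats).
Remainders in descending order: Oakdale 0.574, Claybrook 0.445, Millford 0.443, Ashgrove 0.383, Stonebridge 0.155.
Largest remainders: Oakdale, Claybrook receive the extra seats.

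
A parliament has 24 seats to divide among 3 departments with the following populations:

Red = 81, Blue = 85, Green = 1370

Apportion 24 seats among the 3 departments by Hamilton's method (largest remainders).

Red 1, Blue 1, Green 22

The standard divisor is 1536/24 = 64.
Standard quotas: Red 1.266, Blue 1.328, Green 21.406.
Lower quotas: Red 1, Blue 1, Green 21 (sum 23, leaving 1 seat).
Remainders in descending order: Green 0.406, Blue 0.328, Red 0.266.
The surplus seat goes to Green.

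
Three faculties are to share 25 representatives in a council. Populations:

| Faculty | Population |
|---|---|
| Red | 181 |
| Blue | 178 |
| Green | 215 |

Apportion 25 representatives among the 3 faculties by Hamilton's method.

Red 8, Blue 8, Green 9

Total 574; standard divisor 574/25 ≈ 22.96.
Standard quotas: Red 7.883, Blue 7.753, Green 9.364.
Lower quotas: Red 7, Blue 7, Green 9 (sum 23, leaving 2 seats).
Remainders in descending order: Red 0.883, Blue 0.753, Green 0.364.
Largest remainders: Red, Blue receive the extra seats.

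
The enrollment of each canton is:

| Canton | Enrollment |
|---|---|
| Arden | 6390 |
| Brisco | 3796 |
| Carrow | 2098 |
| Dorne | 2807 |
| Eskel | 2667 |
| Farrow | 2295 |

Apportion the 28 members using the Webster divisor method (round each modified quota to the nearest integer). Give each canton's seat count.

Standard divisor 20053/28 ≈ 716.179; standard quotas: Arden 8.922, Brisco 5.300, Carrow 2.929, Dorne 3.919, Eskel 3.724, Farrow 3.205.
Rounding to the nearest integer gives Arden 9, Brisco 5, Carrow 3, Dorne 4, Eskel 4, Farrow 3 — total 28, matching the house size, so no adjustment is needed.

Arden: 9; Brisco: 5; Carrow: 3; Dorne: 4; Eskel: 4; Farrow: 3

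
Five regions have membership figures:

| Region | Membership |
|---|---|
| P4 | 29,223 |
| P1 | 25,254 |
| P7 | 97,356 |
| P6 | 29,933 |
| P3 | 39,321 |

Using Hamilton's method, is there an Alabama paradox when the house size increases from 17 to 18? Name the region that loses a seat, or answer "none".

At 17 seats: P4 2, P1 2, P7 8, P6 2, P3 3.
At 18 seats: P4 2, P1 2, P7 8, P6 3, P3 3.
No region's allocation decreased.

none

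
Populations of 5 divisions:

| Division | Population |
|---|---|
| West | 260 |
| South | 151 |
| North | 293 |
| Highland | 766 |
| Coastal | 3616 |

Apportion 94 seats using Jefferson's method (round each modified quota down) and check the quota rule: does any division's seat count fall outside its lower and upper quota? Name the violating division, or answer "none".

Standard quotas: West 4.805, South 2.791, North 5.415, Highland 14.157, Coastal 66.831.
Jefferson allocation: West 4, South 2, North 5, Highland 14, Coastal 69.
Coastal has quota 66.831 (lower 66, upper 67) but receives 69 — outside the quota interval.

Coastal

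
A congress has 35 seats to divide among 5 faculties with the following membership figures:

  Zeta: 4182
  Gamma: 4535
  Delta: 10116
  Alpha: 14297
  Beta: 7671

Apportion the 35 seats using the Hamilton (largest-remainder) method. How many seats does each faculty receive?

The standard divisor is 40801/35 ≈ 1165.743.
Standard quotas: Zeta 3.5874, Gamma 3.8902, Delta 8.6777, Alpha 12.2643, Beta 6.5804.
Lower quotas: Zeta 3, Gamma 3, Delta 8, Alpha 12, Beta 6 (sum 32, leaving 3 seats).
Remainders in descending order: Gamma 0.8902, Delta 0.6777, Zeta 0.5874, Beta 0.5804, Alpha 0.2643.
Largest remainders: Gamma, Delta, Zeta receive the extra seats.

Zeta=4, Gamma=4, Delta=9, Alpha=12, Beta=6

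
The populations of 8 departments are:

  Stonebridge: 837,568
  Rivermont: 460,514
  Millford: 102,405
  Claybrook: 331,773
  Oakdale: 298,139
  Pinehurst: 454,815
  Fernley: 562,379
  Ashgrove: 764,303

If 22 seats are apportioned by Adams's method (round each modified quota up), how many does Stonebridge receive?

Standard divisor 3811896/22 ≈ 173268; standard quotas: Stonebridge 4.834, Rivermont 2.658, Millford 0.591, Claybrook 1.915, Oakdale 1.721, Pinehurst 2.625, Fernley 3.246, Ashgrove 4.411.
Rounding up gives 5, 3, 1, 2, 2, 3, 4, 5 = 25 seats, so the divisor must be adjusted.
With modified divisor 218400: modified quotas Stonebridge 3.835, Rivermont 2.109, Millford 0.469, Claybrook 1.519, Oakdale 1.365, Pinehurst 2.082, Fernley 2.575, Ashgrove 3.500.
Rounding up: Stonebridge 4, Rivermont 3, Millford 1, Claybrook 2, Oakdale 2, Pinehurst 3, Fernley 3, Ashgrove 4 (total 22).
Stonebridge receives 4.

4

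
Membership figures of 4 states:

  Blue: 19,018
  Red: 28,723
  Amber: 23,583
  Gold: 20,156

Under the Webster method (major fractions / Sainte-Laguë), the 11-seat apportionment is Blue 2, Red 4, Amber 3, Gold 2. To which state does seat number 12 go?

Priority for the next seat is population ÷ (current seats + 0.5).
Priorities: Blue 7607.200, Red 6382.889, Amber 6738.000, Gold 8062.400.
Highest priority: Gold.

Gold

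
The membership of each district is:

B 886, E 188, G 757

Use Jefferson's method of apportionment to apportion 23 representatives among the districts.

B 11, E 2, G 10

Standard divisor 1831/23 ≈ 79.609; standard quotas: B 11.129, E 2.362, G 9.509.
Rounding down gives 11, 2, 9 = 22 seats, so the divisor must be adjusted.
With modified divisor 75: modified quotas B 11.813, E 2.507, G 10.093.
Rounding down: B 11, E 2, G 10 (total 23).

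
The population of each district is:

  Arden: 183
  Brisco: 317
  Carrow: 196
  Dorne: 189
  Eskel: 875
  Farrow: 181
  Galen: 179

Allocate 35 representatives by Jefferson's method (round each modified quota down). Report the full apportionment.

Standard divisor 2120/35 ≈ 60.571; standard quotas: Arden 3.021, Brisco 5.233, Carrow 3.236, Dorne 3.120, Eskel 14.446, Farrow 2.988, Galen 2.955.
Rounding down gives 3, 5, 3, 3, 14, 2, 2 = 32 seats, so the divisor must be adjusted.
With modified divisor 57: modified quotas Arden 3.211, Brisco 5.561, Carrow 3.439, Dorne 3.316, Eskel 15.351, Farrow 3.175, Galen 3.140.
Rounding down: Arden 3, Brisco 5, Carrow 3, Dorne 3, Eskel 15, Farrow 3, Galen 3 (total 35).

Arden 3; Brisco 5; Carrow 3; Dorne 3; Eskel 15; Farrow 3; Galen 3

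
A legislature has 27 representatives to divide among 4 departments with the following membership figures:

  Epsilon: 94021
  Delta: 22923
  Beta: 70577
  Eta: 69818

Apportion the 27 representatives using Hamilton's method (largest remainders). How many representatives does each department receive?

Epsilon 10; Delta 3; Beta 7; Eta 7

Standard divisor: 257339 ÷ 27 ≈ 9531.074.
Standard quotas: Epsilon 9.8647, Delta 2.4051, Beta 7.4049, Eta 7.3253.
Lower quotas: Epsilon 9, Delta 2, Beta 7, Eta 7 (sum 25, leaving 2 seats).
Remainders in descending order: Epsilon 0.8647, Delta 0.4051, Beta 0.4049, Eta 0.3253.
Largest remainders: Epsilon, Delta receive the extra seats.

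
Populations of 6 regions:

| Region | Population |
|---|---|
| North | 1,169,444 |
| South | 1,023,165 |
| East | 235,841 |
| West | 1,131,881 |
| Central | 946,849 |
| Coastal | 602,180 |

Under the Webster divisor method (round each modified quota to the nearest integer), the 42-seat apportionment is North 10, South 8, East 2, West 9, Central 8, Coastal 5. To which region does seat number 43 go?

Priority for the next seat is population ÷ (current seats + 0.5).
Priorities: North 111375.619, South 120372.353, East 94336.400, West 119145.368, Central 111394.000, Coastal 109487.273.
Highest priority: South.

South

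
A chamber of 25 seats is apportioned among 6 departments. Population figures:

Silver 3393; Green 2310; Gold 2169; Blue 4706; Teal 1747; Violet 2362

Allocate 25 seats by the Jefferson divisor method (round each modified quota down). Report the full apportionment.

Standard divisor 16687/25 ≈ 667.48; standard quotas: Silver 5.083, Green 3.461, Gold 3.250, Blue 7.050, Teal 2.617, Violet 3.539.
Rounding down gives 5, 3, 3, 7, 2, 3 = 23 seats, so the divisor must be adjusted.
With modified divisor 586.48: modified quotas Silver 5.785, Green 3.939, Gold 3.698, Blue 8.024, Teal 2.979, Violet 4.027.
Rounding down: Silver 5, Green 3, Gold 3, Blue 8, Teal 2, Violet 4 (total 25).

Silver 5; Green 3; Gold 3; Blue 8; Teal 2; Violet 4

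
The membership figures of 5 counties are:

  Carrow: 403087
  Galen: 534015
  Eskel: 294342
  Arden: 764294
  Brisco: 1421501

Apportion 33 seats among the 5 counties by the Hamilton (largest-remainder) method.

Standard divisor: 3417239 ÷ 33 ≈ 103552.697.
Standard quotas: Carrow 3.8926, Galen 5.1569, Eskel 2.8424, Arden 7.3807, Brisco 13.7273.
Lower quotas: Carrow 3, Galen 5, Eskel 2, Arden 7, Brisco 13 (sum 30, leaving 3 seats).
Remainders in descending order: Carrow 0.8926, Eskel 0.8424, Brisco 0.7273, Arden 0.3807, Galen 0.1569.
Largest remainders: Carrow, Eskel, Brisco receive the extra seats.

Carrow: 4, Galen: 5, Eskel: 3, Arden: 7, Brisco: 14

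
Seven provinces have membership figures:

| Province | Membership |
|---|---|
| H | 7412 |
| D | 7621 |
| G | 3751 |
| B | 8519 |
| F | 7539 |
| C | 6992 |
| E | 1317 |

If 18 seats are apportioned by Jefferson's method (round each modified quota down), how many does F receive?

3

Standard divisor 43151/18 ≈ 2397.278; standard quotas: H 3.092, D 3.179, G 1.565, B 3.554, F 3.145, C 2.917, E 0.549.
Rounding down gives 3, 3, 1, 3, 3, 2, 0 = 15 seats, so the divisor must be adjusted.
With modified divisor 1895: modified quotas H 3.911, D 4.022, G 1.979, B 4.496, F 3.978, C 3.690, E 0.695.
Rounding down: H 3, D 4, G 1, B 4, F 3, C 3, E 0 (total 18).
F receives 3.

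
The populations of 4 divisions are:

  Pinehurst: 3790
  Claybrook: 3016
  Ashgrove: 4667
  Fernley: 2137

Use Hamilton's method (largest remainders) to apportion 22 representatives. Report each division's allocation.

Pinehurst: 6; Claybrook: 5; Ashgrove: 8; Fernley: 3

The standard divisor is 13610/22 ≈ 618.636.
Standard quotas: Pinehurst 6.126, Claybrook 4.875, Ashgrove 7.544, Fernley 3.454.
Lower quotas: Pinehurst 6, Claybrook 4, Ashgrove 7, Fernley 3 (sum 20, leaving 2 seats).
Remainders in descending order: Claybrook 0.875, Ashgrove 0.544, Fernley 0.454, Pinehurst 0.126.
The surplus seats go to Claybrook, Ashgrove.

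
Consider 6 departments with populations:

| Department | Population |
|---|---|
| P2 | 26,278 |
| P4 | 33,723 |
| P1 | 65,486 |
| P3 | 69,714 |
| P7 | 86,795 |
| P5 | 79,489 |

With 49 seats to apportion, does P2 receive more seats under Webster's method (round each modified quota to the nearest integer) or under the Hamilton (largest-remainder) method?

Webster

Webster: P2 4, P4 4, P1 9, P3 9, P7 12, P5 11.
Hamilton: P2 3, P4 5, P1 9, P3 9, P7 12, P5 11.
P2 gets 4 under Webster and 3 under Hamilton.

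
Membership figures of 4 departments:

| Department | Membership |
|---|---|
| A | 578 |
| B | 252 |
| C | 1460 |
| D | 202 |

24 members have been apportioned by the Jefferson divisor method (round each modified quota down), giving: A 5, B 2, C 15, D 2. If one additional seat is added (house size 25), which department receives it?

Priority for the next seat is population ÷ (current seats + 1).
Priorities: A 96.333, B 84.000, C 91.250, D 67.333.
Highest priority: A.

A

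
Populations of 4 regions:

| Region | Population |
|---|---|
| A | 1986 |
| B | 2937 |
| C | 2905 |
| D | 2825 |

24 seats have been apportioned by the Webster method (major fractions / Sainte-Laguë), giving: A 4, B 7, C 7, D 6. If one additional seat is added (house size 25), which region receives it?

A

Priority for the next seat is population ÷ (current seats + 0.5).
Priorities: A 441.333, B 391.600, C 387.333, D 434.615.
Highest priority: A.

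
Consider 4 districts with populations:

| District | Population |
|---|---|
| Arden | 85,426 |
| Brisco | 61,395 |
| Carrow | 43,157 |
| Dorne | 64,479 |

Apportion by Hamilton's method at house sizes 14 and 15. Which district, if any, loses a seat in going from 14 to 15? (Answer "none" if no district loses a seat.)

none

At 14 seats: Arden 5, Brisco 3, Carrow 2, Dorne 4.
At 15 seats: Arden 5, Brisco 4, Carrow 2, Dorne 4.
No district's allocation decreased.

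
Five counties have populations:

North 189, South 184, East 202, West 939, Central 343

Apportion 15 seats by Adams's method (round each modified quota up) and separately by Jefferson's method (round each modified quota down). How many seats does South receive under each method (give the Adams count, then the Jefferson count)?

2 and 1

Adams: North 2, South 2, East 2, West 6, Central 3.
Jefferson: North 1, South 1, East 1, West 9, Central 3.
South gets 2 under Adams and 1 under Jefferson.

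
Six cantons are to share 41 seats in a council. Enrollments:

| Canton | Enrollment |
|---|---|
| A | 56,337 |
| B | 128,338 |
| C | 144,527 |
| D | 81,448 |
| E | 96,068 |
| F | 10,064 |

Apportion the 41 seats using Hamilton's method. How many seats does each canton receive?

A 5, B 10, C 11, D 6, E 8, F 1

Standard divisor: 516782 ÷ 41 ≈ 12604.439.
Standard quotas: A 4.4696, B 10.1820, C 11.4664, D 6.4619, E 7.6218, F 0.7984.
Lower quotas: A 4, B 10, C 11, D 6, E 7, F 0 (sum 38, leaving 3 seats).
Remainders in descending order: F 0.7984, E 0.6218, A 0.4696, C 0.4664, D 0.4619, B 0.1820.
The surplus seats go to F, E, A.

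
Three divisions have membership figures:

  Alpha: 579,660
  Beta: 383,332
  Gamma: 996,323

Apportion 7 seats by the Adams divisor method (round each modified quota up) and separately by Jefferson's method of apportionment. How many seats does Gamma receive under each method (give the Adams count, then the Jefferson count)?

3 and 4

Adams: Alpha 2, Beta 2, Gamma 3.
Jefferson: Alpha 2, Beta 1, Gamma 4.
Gamma gets 3 under Adams and 4 under Jefferson.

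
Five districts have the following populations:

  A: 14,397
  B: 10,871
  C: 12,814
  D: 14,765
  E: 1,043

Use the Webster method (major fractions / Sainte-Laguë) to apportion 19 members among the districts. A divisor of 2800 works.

With modified divisor 2800: modified quotas A 5.142, B 3.882, C 4.576, D 5.273, E 0.372.
Rounding to the nearest integer: A 5, B 4, C 5, D 5, E 0 (total 19).

A 5; B 4; C 5; D 5; E 0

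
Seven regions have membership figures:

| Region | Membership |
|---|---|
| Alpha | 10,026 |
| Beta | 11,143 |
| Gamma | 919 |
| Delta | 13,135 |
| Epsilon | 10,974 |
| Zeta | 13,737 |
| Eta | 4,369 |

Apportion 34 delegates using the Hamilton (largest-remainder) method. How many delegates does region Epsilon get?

Standard divisor: 64303 ÷ 34 ≈ 1891.265.
Standard quotas: Alpha 5.3012, Beta 5.8918, Gamma 0.4859, Delta 6.9451, Epsilon 5.8025, Zeta 7.2634, Eta 2.3101.
Lower quotas: Alpha 5, Beta 5, Gamma 0, Delta 6, Epsilon 5, Zeta 7, Eta 2 (sum 30, leaving 4 seats).
Remainders in descending order: Delta 0.9451, Beta 0.8918, Epsilon 0.8025, Gamma 0.4859, Eta 0.3101, Alpha 0.3012, Zeta 0.2634.
Largest remainders: Delta, Beta, Epsilon, Gamma receive the extra seats.
Epsilon receives 6.

6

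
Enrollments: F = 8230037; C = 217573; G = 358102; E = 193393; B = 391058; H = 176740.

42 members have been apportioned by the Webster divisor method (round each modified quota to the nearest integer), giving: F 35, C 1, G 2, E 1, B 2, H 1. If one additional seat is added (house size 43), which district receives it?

F

Priority for the next seat is population ÷ (current seats + 0.5).
Priorities: F 231832.028, C 145048.667, G 143240.800, E 128928.667, B 156423.200, H 117826.667.
Highest priority: F.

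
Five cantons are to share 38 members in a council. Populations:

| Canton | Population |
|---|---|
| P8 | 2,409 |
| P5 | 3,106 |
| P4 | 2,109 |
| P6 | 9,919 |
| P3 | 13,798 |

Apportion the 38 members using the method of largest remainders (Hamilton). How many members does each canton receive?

P8: 3; P5: 4; P4: 2; P6: 12; P3: 17

The standard divisor is 31341/38 ≈ 824.763.
Standard quotas: P8 2.9208, P5 3.7659, P4 2.5571, P6 12.0265, P3 16.7297.
Lower quotas: P8 2, P5 3, P4 2, P6 12, P3 16 (sum 35, leaving 3 seats).
Remainders in descending order: P8 0.9208, P5 0.7659, P3 0.7297, P4 0.5571, P6 0.0265.
Largest remainders: P8, P5, P3 receive the extra seats.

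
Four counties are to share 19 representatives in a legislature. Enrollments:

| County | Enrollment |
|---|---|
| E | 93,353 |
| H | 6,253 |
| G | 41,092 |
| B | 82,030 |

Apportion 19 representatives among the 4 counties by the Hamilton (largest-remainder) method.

The standard divisor is 222728/19 ≈ 11722.526.
Standard quotas: E 7.9636, H 0.5334, G 3.5054, B 6.9976.
Lower quotas: E 7, H 0, G 3, B 6 (sum 16, leaving 3 seats).
Remainders in descending order: B 0.9976, E 0.9636, H 0.5334, G 0.5054.
The surplus seats go to B, E, H.

E 8, H 1, G 3, B 7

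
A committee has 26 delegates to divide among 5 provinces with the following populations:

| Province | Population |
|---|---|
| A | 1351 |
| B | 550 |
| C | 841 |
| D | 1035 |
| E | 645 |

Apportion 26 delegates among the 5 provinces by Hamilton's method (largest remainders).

A: 8; B: 3; C: 5; D: 6; E: 4

Total 4422; standard divisor 4422/26 ≈ 170.077.
Standard quotas: A 7.943, B 3.234, C 4.945, D 6.085, E 3.792.
Lower quotas: A 7, B 3, C 4, D 6, E 3 (sum 23, leaving 3 seats).
Remainders in descending order: C 0.945, A 0.943, E 0.792, B 0.234, D 0.085.
The surplus seats go to C, A, E.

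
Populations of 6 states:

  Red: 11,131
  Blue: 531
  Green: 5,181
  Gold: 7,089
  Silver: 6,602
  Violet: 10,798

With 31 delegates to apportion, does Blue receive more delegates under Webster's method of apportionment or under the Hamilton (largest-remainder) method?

Webster: Red 9, Blue 0, Green 4, Gold 5, Silver 5, Violet 8.
Hamilton: Red 8, Blue 1, Green 4, Gold 5, Silver 5, Violet 8.
Blue gets 0 under Webster and 1 under Hamilton.

Hamilton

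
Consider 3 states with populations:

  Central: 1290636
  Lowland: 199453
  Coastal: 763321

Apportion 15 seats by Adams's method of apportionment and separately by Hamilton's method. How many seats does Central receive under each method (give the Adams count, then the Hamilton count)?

8 and 9

Adams: Central 8, Lowland 2, Coastal 5.
Hamilton: Central 9, Lowland 1, Coastal 5.
Central gets 8 under Adams and 9 under Hamilton.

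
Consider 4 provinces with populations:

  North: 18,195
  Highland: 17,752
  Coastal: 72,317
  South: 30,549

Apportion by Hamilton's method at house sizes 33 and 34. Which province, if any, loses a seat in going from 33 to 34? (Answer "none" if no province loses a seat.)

At 33 seats: North 5, Highland 4, Coastal 17, South 7.
At 34 seats: North 4, Highland 4, Coastal 18, South 8.
North drops from 5 to 4.

North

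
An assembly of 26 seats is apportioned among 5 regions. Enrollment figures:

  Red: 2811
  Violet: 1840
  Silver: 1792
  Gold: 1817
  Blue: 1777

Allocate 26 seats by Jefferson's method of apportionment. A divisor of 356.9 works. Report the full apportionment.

With modified divisor 356.9: modified quotas Red 7.876, Violet 5.156, Silver 5.021, Gold 5.091, Blue 4.979.
Rounding down: Red 7, Violet 5, Silver 5, Gold 5, Blue 4 (total 26).

Red 7, Violet 5, Silver 5, Gold 5, Blue 4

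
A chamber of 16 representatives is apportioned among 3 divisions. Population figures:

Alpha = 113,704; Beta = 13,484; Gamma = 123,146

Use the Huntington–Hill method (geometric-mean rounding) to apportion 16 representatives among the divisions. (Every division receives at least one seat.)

Alpha=7, Beta=1, Gamma=8

With divisor 15825: modified quotas Alpha 7.185, Beta 0.852, Gamma 7.782.
Geometric-mean thresholds: Alpha √(7·8)=7.483, Beta (min 1), Gamma √(7·8)=7.483.
Each quota rounded against its threshold gives Alpha 7, Beta 1, Gamma 8 (total 16).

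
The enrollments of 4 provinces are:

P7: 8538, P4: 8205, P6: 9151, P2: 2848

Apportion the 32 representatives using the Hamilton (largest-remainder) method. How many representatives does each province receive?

P7 10, P4 9, P6 10, P2 3

Total 28742; standard divisor 28742/32 ≈ 898.188.
Standard quotas: P7 9.5058, P4 9.1351, P6 10.1883, P2 3.1708.
Lower quotas: P7 9, P4 9, P6 10, P2 3 (sum 31, leaving 1 seat).
Remainders in descending order: P7 0.5058, P6 0.1883, P2 0.1708, P4 0.1351.
Largest remainder: P7 receives the extra seat.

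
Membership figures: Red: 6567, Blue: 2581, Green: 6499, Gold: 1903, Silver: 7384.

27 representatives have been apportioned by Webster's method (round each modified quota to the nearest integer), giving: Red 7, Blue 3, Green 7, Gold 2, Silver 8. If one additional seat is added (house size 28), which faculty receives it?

Priority for the next seat is population ÷ (current seats + 0.5).
Priorities: Red 875.600, Blue 737.429, Green 866.533, Gold 761.200, Silver 868.706.
Highest priority: Red.

Red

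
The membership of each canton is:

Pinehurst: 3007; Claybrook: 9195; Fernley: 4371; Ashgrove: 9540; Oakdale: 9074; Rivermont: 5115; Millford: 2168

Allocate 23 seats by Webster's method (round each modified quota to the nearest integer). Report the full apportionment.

Standard divisor 42470/23 ≈ 1846.522; standard quotas: Pinehurst 1.628, Claybrook 4.980, Fernley 2.367, Ashgrove 5.166, Oakdale 4.914, Rivermont 2.770, Millford 1.174.
Rounding to the nearest integer gives Pinehurst 2, Claybrook 5, Fernley 2, Ashgrove 5, Oakdale 5, Rivermont 3, Millford 1 — total 23, matching the house size, so no adjustment is needed.

Pinehurst 2, Claybrook 5, Fernley 2, Ashgrove 5, Oakdale 5, Rivermont 3, Millford 1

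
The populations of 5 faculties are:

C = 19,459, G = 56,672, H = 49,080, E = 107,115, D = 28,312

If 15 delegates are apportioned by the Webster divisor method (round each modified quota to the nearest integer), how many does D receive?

Standard divisor 260638/15 ≈ 17375.867; standard quotas: C 1.120, G 3.262, H 2.825, E 6.165, D 1.629.
Rounding to the nearest integer gives C 1, G 3, H 3, E 6, D 2 — total 15, matching the house size, so no adjustment is needed.
D receives 2.

2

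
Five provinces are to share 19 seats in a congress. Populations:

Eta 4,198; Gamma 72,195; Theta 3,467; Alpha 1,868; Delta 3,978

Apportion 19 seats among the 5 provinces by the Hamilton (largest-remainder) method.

The standard divisor is 85706/19 ≈ 4510.842.
Standard quotas: Eta 0.9306, Gamma 16.0048, Theta 0.7686, Alpha 0.4141, Delta 0.8819.
Lower quotas: Eta 0, Gamma 16, Theta 0, Alpha 0, Delta 0 (sum 16, leaving 3 seats).
Remainders in descending order: Eta 0.9306, Delta 0.8819, Theta 0.7686, Alpha 0.4141, Gamma 0.0048.
The surplus seats go to Eta, Delta, Theta.

Eta: 1; Gamma: 16; Theta: 1; Alpha: 0; Delta: 1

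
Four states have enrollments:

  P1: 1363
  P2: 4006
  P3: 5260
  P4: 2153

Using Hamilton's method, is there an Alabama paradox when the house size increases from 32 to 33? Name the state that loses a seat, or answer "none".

At 32 seats: P1 4, P2 10, P3 13, P4 5.
At 33 seats: P1 3, P2 10, P3 14, P4 6.
P1 drops from 4 to 3.

P1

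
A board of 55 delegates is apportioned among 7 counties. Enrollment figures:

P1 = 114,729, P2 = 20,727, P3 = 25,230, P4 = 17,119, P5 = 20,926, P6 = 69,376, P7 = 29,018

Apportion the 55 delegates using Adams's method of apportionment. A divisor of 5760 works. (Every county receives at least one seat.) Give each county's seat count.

P1 20; P2 4; P3 5; P4 3; P5 4; P6 13; P7 6

With modified divisor 5760: modified quotas P1 19.918, P2 3.598, P3 4.380, P4 2.972, P5 3.633, P6 12.044, P7 5.038.
Rounding up: P1 20, P2 4, P3 5, P4 3, P5 4, P6 13, P7 6 (total 55).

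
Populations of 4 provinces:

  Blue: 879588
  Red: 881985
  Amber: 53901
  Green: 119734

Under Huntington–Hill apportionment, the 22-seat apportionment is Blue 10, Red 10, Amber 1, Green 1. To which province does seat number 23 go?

Green

Priority for the next seat is population ÷ (√(s·(s+1))).
Priorities: Blue 83865.425, Red 84093.970, Amber 38113.763, Green 84664.723.
Highest priority: Green.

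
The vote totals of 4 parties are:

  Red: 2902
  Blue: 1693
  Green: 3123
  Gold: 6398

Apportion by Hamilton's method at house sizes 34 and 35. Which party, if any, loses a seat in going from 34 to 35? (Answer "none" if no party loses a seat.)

none

At 34 seats: Red 7, Blue 4, Green 8, Gold 15.
At 35 seats: Red 7, Blue 4, Green 8, Gold 16.
No party's allocation decreased.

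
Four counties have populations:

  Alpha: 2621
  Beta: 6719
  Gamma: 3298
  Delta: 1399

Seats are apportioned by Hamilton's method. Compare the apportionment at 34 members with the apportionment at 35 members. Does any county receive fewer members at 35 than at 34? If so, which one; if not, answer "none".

At 34 seats: Alpha 6, Beta 16, Gamma 8, Delta 4.
At 35 seats: Alpha 7, Beta 17, Gamma 8, Delta 3.
Delta drops from 4 to 3.

Delta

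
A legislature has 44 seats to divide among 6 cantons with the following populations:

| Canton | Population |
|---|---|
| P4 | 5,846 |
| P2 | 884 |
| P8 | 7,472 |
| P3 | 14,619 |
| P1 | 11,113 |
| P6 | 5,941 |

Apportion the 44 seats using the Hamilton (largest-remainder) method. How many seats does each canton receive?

P4: 5; P2: 1; P8: 7; P3: 14; P1: 11; P6: 6

The standard divisor is 45875/44 ≈ 1042.614.
Standard quotas: P4 5.6071, P2 0.8479, P8 7.1666, P3 14.0215, P1 10.6588, P6 5.6982.
Lower quotas: P4 5, P2 0, P8 7, P3 14, P1 10, P6 5 (sum 41, leaving 3 seats).
Remainders in descending order: P2 0.8479, P6 0.6982, P1 0.6588, P4 0.6071, P8 0.1666, P3 0.0215.
Largest remainders: P2, P6, P1 receive the extra seats.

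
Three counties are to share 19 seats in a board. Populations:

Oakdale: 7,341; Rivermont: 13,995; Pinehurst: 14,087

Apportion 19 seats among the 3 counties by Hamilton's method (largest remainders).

The standard divisor is 35423/19 ≈ 1864.368.
Standard quotas: Oakdale 3.9375, Rivermont 7.5066, Pinehurst 7.5559.
Lower quotas: Oakdale 3, Rivermont 7, Pinehurst 7 (sum 17, leaving 2 seats).
Remainders in descending order: Oakdale 0.9375, Pinehurst 0.5559, Rivermont 0.5066.
Largest remainders: Oakdale, Pinehurst receive the extra seats.

Oakdale 4, Rivermont 7, Pinehurst 8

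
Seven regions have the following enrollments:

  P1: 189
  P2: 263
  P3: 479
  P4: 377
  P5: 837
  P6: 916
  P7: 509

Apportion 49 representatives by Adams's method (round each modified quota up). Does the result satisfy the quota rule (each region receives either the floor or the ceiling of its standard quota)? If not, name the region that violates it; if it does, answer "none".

Standard quotas: P1 2.594, P2 3.610, P3 6.575, P4 5.175, P5 11.488, P6 12.573, P7 6.986.
Adams allocation: P1 3, P2 4, P3 7, P4 5, P5 11, P6 12, P7 7.
Every allocation lies between the lower and upper quota.

none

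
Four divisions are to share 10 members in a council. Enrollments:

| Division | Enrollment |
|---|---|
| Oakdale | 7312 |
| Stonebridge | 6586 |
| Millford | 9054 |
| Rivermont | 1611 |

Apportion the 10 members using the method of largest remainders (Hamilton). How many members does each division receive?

Standard divisor: 24563 ÷ 10 ≈ 2456.3.
Standard quotas: Oakdale 2.9768, Stonebridge 2.6813, Millford 3.6860, Rivermont 0.6559.
Lower quotas: Oakdale 2, Stonebridge 2, Millford 3, Rivermont 0 (sum 7, leaving 3 seats).
Remainders in descending order: Oakdale 0.9768, Millford 0.6860, Stonebridge 0.6813, Rivermont 0.6559.
Largest remainders: Oakdale, Millford, Stonebridge receive the extra seats.

Oakdale 3, Stonebridge 3, Millford 4, Rivermont 0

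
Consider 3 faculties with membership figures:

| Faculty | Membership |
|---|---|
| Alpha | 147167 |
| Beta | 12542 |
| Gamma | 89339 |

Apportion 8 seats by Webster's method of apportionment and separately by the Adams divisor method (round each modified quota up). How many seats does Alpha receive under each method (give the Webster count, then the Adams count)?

Webster: Alpha 5, Beta 0, Gamma 3.
Adams: Alpha 4, Beta 1, Gamma 3.
Alpha gets 5 under Webster and 4 under Adams.

5 and 4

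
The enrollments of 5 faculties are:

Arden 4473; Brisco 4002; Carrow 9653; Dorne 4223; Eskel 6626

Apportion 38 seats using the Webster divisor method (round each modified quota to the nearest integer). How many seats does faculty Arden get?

6

Standard divisor 28977/38 ≈ 762.553; standard quotas: Arden 5.866, Brisco 5.248, Carrow 12.659, Dorne 5.538, Eskel 8.689.
Rounding to the nearest integer gives 6, 5, 13, 6, 9 = 39 seats, so the divisor must be adjusted.
With modified divisor 770.91: modified quotas Arden 5.802, Brisco 5.191, Carrow 12.522, Dorne 5.478, Eskel 8.595.
Rounding to the nearest integer: Arden 6, Brisco 5, Carrow 13, Dorne 5, Eskel 9 (total 38).
Arden receives 6.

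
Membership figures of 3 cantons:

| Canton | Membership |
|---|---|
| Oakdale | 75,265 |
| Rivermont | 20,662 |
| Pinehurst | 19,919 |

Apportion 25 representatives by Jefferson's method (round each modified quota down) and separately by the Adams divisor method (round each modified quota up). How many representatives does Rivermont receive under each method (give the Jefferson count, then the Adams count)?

Jefferson: Oakdale 17, Rivermont 4, Pinehurst 4.
Adams: Oakdale 16, Rivermont 5, Pinehurst 4.
Rivermont gets 4 under Jefferson and 5 under Adams.

4 and 5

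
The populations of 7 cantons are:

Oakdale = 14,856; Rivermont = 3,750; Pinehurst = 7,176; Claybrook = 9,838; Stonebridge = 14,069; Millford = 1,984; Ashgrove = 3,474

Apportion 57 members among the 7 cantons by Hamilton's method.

Oakdale: 15, Rivermont: 4, Pinehurst: 7, Claybrook: 10, Stonebridge: 15, Millford: 2, Ashgrove: 4

The standard divisor is 55147/57 ≈ 967.491.
Standard quotas: Oakdale 15.3552, Rivermont 3.8760, Pinehurst 7.4171, Claybrook 10.1686, Stonebridge 14.5417, Millford 2.0507, Ashgrove 3.5907.
Lower quotas: Oakdale 15, Rivermont 3, Pinehurst 7, Claybrook 10, Stonebridge 14, Millford 2, Ashgrove 3 (sum 54, leaving 3 seats).
Remainders in descending order: Rivermont 0.8760, Ashgrove 0.5907, Stonebridge 0.5417, Pinehurst 0.4171, Oakdale 0.3552, Claybrook 0.1686, Millford 0.0507.
Largest remainders: Rivermont, Ashgrove, Stonebridge receive the extra seats.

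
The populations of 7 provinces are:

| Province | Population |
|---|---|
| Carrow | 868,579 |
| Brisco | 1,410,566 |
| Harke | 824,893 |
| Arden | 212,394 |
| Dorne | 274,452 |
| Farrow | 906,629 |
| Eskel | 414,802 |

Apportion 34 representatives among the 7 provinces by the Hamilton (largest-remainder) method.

The standard divisor is 4912315/34 ≈ 144479.853.
Standard quotas: Carrow 6.0118, Brisco 9.7631, Harke 5.7094, Arden 1.4701, Dorne 1.8996, Farrow 6.2751, Eskel 2.8710.
Lower quotas: Carrow 6, Brisco 9, Harke 5, Arden 1, Dorne 1, Farrow 6, Eskel 2 (sum 30, leaving 4 seats).
Remainders in descending order: Dorne 0.8996, Eskel 0.8710, Brisco 0.7631, Harke 0.7094, Arden 0.4701, Farrow 0.2751, Carrow 0.0118.
The surplus seats go to Dorne, Eskel, Brisco, Harke.

Carrow=6, Brisco=10, Harke=6, Arden=1, Dorne=2, Farrow=6, Eskel=3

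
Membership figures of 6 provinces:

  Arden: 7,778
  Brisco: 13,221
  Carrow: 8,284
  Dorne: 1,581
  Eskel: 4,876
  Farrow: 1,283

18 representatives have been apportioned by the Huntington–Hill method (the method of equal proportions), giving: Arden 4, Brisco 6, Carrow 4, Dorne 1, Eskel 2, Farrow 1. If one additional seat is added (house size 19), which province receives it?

Brisco

Priority for the next seat is population ÷ (√(s·(s+1))).
Priorities: Arden 1739.214, Brisco 2040.045, Carrow 1852.359, Dorne 1117.936, Eskel 1990.619, Farrow 907.218.
Highest priority: Brisco.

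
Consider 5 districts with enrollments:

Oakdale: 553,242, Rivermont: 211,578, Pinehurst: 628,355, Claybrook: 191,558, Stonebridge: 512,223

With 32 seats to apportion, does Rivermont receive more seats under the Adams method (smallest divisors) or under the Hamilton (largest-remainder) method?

Adams: Oakdale 8, Rivermont 4, Pinehurst 9, Claybrook 3, Stonebridge 8.
Hamilton: Oakdale 8, Rivermont 3, Pinehurst 10, Claybrook 3, Stonebridge 8.
Rivermont gets 4 under Adams and 3 under Hamilton.

Adams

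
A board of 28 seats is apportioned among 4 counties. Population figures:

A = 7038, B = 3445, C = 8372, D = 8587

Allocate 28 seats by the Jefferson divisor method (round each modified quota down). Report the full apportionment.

A 7, B 3, C 9, D 9

Standard divisor 27442/28 ≈ 980.071; standard quotas: A 7.181, B 3.515, C 8.542, D 8.762.
Rounding down gives 7, 3, 8, 8 = 26 seats, so the divisor must be adjusted.
With modified divisor 900: modified quotas A 7.820, B 3.828, C 9.302, D 9.541.
Rounding down: A 7, B 3, C 9, D 9 (total 28).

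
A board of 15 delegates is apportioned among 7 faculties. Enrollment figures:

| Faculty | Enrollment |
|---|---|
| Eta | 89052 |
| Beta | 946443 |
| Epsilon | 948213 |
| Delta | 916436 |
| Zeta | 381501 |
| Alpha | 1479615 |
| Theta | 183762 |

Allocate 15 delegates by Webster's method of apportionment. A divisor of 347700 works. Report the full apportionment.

With modified divisor 347700: modified quotas Eta 0.256, Beta 2.722, Epsilon 2.727, Delta 2.636, Zeta 1.097, Alpha 4.255, Theta 0.529.
Rounding to the nearest integer: Eta 0, Beta 3, Epsilon 3, Delta 3, Zeta 1, Alpha 4, Theta 1 (total 15).

Eta: 0, Beta: 3, Epsilon: 3, Delta: 3, Zeta: 1, Alpha: 4, Theta: 1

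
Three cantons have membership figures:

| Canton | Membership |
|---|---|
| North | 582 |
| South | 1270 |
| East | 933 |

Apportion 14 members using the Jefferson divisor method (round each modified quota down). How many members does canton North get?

3

Standard divisor 2785/14 ≈ 198.929; standard quotas: North 2.926, South 6.384, East 4.690.
Rounding down gives 2, 6, 4 = 12 seats, so the divisor must be adjusted.
With modified divisor 184: modified quotas North 3.163, South 6.902, East 5.071.
Rounding down: North 3, South 6, East 5 (total 14).
North receives 3.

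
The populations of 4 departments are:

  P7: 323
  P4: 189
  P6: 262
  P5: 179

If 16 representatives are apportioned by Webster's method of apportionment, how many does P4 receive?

Standard divisor 953/16 ≈ 59.562; standard quotas: P7 5.423, P4 3.173, P6 4.399, P5 3.005.
Rounding to the nearest integer gives 5, 3, 4, 3 = 15 seats, so the divisor must be adjusted.
With modified divisor 58.5: modified quotas P7 5.521, P4 3.231, P6 4.479, P5 3.060.
Rounding to the nearest integer: P7 6, P4 3, P6 4, P5 3 (total 16).
P4 receives 3.

3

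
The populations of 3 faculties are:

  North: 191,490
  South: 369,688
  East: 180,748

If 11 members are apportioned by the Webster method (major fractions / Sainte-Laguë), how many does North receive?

Standard divisor 741926/11 ≈ 67447.818; standard quotas: North 2.839, South 5.481, East 2.680.
Rounding to the nearest integer gives North 3, South 5, East 3 — total 11, matching the house size, so no adjustment is needed.
North receives 3.

3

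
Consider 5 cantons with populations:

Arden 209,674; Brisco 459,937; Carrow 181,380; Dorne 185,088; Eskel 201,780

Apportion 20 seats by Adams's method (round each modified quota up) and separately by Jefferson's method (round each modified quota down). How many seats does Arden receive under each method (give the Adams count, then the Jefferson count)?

Adams: Arden 4, Brisco 7, Carrow 3, Dorne 3, Eskel 3.
Jefferson: Arden 3, Brisco 8, Carrow 3, Dorne 3, Eskel 3.
Arden gets 4 under Adams and 3 under Jefferson.

4 and 3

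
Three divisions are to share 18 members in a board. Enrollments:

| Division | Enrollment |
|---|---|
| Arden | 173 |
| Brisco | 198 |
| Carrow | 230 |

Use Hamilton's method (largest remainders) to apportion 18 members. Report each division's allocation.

Arden 5; Brisco 6; Carrow 7

Total 601; standard divisor 601/18 ≈ 33.389.
Standard quotas: Arden 5.181, Brisco 5.930, Carrow 6.889.
Lower quotas: Arden 5, Brisco 5, Carrow 6 (sum 16, leaving 2 seats).
Remainders in descending order: Brisco 0.930, Carrow 0.889, Arden 0.181.
The surplus seats go to Brisco, Carrow.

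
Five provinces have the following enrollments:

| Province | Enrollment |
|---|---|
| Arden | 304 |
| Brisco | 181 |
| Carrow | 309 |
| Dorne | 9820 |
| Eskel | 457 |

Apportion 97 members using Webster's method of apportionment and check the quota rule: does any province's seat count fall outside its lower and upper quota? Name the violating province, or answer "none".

Dorne

Standard quotas: Arden 2.664, Brisco 1.586, Carrow 2.707, Dorne 86.039, Eskel 4.004.
Webster allocation: Arden 3, Brisco 2, Carrow 3, Dorne 85, Eskel 4.
Dorne has quota 86.039 (lower 86, upper 87) but receives 85 — outside the quota interval.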